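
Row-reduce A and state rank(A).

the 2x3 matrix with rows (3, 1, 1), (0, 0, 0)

rank(A) = 1

Row reduction:
Row echelon form:
[ 3  1  1 ]
[ 0  0  0 ]
Nonzero rows / pivot columns: 1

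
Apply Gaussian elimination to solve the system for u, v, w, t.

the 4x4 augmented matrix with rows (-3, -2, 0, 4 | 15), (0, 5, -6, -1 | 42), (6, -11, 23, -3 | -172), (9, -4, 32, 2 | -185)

Forward elimination on [A|b]:
R3 <- R3 - (-2)*R1:  [    0   -15    23     5  -142 ]
R4 <- R4 - (-3)*R1:  [    0   -10    32    14  -140 ]
R3 <- R3 - (-3)*R2:  [   0    0    5    2  -16 ]
R4 <- R4 - (-2)*R2:  [   0    0   20   12  -56 ]
R4 <- R4 - (4)*R3:  [ 0  0  0  4  8 ]
Row echelon form:
[ -3  -2   0   4  |   15 ]
[  0   5  -6  -1  |   42 ]
[  0   0   5   2  |  -16 ]
[  0   0   0   4  |    8 ]
Back-substitution:
t = (8) / 4 = 2
w = (-16 - (2)*(2)) / 5 = -4
v = (42 - (-6)*(-4) - (-1)*(2)) / 5 = 4
u = (15 - (-2)*(4) - (4)*(2)) / -3 = -5

(-5, 4, -4, 2)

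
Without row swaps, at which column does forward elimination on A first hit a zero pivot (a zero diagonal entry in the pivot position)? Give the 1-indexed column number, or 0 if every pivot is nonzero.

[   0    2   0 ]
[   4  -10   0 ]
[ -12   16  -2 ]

first zero-pivot column = 1

Naive forward elimination:
Pivot entry (1,1) is zero but row 2 has 4 in column 1 -> naive elimination stops; a row interchange (e.g. R1 <-> R2) would be required here.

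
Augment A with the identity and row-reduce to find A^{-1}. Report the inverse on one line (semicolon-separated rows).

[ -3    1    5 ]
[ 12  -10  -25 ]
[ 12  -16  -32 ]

inverse = [20/9 4/3 -25/36; -7/3 -1 5/12; 2 1 -1/2]

Gauss-Jordan on [A | I]:
R1 <- (1/-3)*R1:  [    1  -1/3  -5/3  |  -1/3     0     0 ]
R2 <- R2 - (12)*R1:  [  0  -6  -5  |   4   1   0 ]
R3 <- R3 - (12)*R1:  [   0  -12  -12  |    4    0    1 ]
R2 <- (1/-6)*R2:  [    0     1   5/6  |  -2/3  -1/6     0 ]
R1 <- R1 - (-1/3)*R2:  [      1       0  -25/18  |    -5/9   -1/18       0 ]
R3 <- R3 - (-12)*R2:  [  0   0  -2  |  -4  -2   1 ]
R3 <- (1/-2)*R3:  [    0     0     1  |     2     1  -1/2 ]
R1 <- R1 - (-25/18)*R3:  [      1       0       0  |    20/9     4/3  -25/36 ]
R2 <- R2 - (5/6)*R3:  [    0     1     0  |  -7/3    -1  5/12 ]
Right block of [I | A^{-1}] is the inverse:
[ 20/9  4/3  -25/36 ]
[ -7/3   -1    5/12 ]
[    2    1    -1/2 ]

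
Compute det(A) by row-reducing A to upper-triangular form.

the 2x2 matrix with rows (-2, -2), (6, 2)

Forward elimination:
R2 <- R2 - (-3)*R1:  [  0  -4 ]
Upper-triangular form:
[ -2  -2 ]
[  0  -4 ]
det(A) = (-1)^0 * (-2) * (-4) = 8  (0 row swaps -> sign +1)

det(A) = 8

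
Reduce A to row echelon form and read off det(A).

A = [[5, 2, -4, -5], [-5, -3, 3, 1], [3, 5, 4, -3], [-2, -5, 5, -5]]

det(A) = -705

Forward elimination:
R2 <- R2 - (-1)*R1:  [  0  -1  -1  -4 ]
R3 <- R3 - (3/5)*R1:  [    0  19/5  32/5     0 ]
R4 <- R4 - (-2/5)*R1:  [     0  -21/5   17/5     -7 ]
R3 <- R3 - (-19/5)*R2:  [     0      0   13/5  -76/5 ]
R4 <- R4 - (21/5)*R2:  [    0     0  38/5  49/5 ]
R4 <- R4 - (38/13)*R3:  [      0       0       0  705/13 ]
Upper-triangular form:
[ 5   2    -4      -5 ]
[ 0  -1    -1      -4 ]
[ 0   0  13/5   -76/5 ]
[ 0   0     0  705/13 ]
det(A) = (-1)^0 * (5) * (-1) * (13/5) * (705/13) = -705  (0 row swaps -> sign +1)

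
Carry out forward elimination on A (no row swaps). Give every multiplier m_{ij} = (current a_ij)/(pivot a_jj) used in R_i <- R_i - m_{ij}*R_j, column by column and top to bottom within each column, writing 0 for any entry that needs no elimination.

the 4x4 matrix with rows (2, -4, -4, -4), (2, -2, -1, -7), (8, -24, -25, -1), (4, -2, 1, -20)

Forward elimination:
R2 <- R2 - (1)*R1:  [  0   2   3  -3 ]
R3 <- R3 - (4)*R1:  [  0  -8  -9  15 ]
R4 <- R4 - (2)*R1:  [   0    6    9  -12 ]
R3 <- R3 - (-4)*R2:  [ 0  0  3  3 ]
R4 <- R4 - (3)*R2:  [  0   0   0  -3 ]
R4: entry in column 3 is already 0 -> m_{43} = 0 (no row operation needed)
Multipliers (in order of application): m_{21} = 1, m_{31} = 4, m_{41} = 2, m_{32} = -4, m_{42} = 3, m_{43} = 0

multipliers: 1, 4, 2, -4, 3, 0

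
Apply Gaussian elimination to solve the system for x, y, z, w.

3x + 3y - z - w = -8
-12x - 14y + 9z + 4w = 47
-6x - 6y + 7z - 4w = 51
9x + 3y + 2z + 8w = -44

(1, -5, 1, -5)

Forward elimination on [A|b]:
R2 <- R2 - (-4)*R1:  [  0  -2   5   0  15 ]
R3 <- R3 - (-2)*R1:  [  0   0   5  -6  35 ]
R4 <- R4 - (3)*R1:  [   0   -6    5   11  -20 ]
R4 <- R4 - (3)*R2:  [   0    0  -10   11  -65 ]
R4 <- R4 - (-2)*R3:  [  0   0   0  -1   5 ]
Row echelon form:
[ 3   3  -1  -1  |  -8 ]
[ 0  -2   5   0  |  15 ]
[ 0   0   5  -6  |  35 ]
[ 0   0   0  -1  |   5 ]
Back-substitution:
w = (5) / -1 = -5
z = (35 - (-6)*(-5)) / 5 = 1
y = (15 - (5)*(1)) / -2 = -5
x = (-8 - (3)*(-5) - (-1)*(1) - (-1)*(-5)) / 3 = 1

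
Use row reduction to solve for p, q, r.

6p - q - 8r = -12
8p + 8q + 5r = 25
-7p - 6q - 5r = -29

(4, -4, 5)

Forward elimination on [A|b]:
R2 <- R2 - (4/3)*R1:  [    0  28/3  47/3    41 ]
R3 <- R3 - (-7/6)*R1:  [     0  -43/6  -43/3    -43 ]
R3 <- R3 - (-43/56)*R2:  [       0        0  -129/56  -645/56 ]
Row echelon form:
[ 6    -1       -8  |      -12 ]
[ 0  28/3     47/3  |       41 ]
[ 0     0  -129/56  |  -645/56 ]
Back-substitution:
r = (-645/56) / (-129/56) = 5
q = (41 - (47/3)*(5)) / (28/3) = -4
p = (-12 - (-1)*(-4) - (-8)*(5)) / 6 = 4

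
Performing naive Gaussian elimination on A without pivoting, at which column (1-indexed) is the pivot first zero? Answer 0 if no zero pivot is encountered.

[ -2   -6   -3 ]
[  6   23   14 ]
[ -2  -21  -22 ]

Naive forward elimination:
R2 <- R2 - (-3)*R1:  [ 0  5  5 ]
R3 <- R3 - (1)*R1:  [   0  -15  -19 ]
R3 <- R3 - (-3)*R2:  [  0   0  -4 ]
All pivots nonzero; naive elimination completes without hitting a zero pivot.

first zero-pivot column = 0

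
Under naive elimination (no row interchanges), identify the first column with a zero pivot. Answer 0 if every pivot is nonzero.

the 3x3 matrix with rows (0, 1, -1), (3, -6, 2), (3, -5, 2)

Naive forward elimination:
Pivot entry (1,1) is zero but row 2 has 3 in column 1 -> naive elimination stops; a row interchange (e.g. R1 <-> R2) would be required here.

first zero-pivot column = 1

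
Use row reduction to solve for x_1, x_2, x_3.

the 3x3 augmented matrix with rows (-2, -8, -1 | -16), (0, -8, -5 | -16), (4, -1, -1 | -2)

(0, 2, 0)

Forward elimination on [A|b]:
R3 <- R3 - (-2)*R1:  [   0  -17   -3  -34 ]
R3 <- R3 - (17/8)*R2:  [    0     0  61/8     0 ]
Row echelon form:
[ -2  -8    -1  |  -16 ]
[  0  -8    -5  |  -16 ]
[  0   0  61/8  |    0 ]
Back-substitution:
x_3 = (0) / (61/8) = 0
x_2 = (-16 - (-5)*(0)) / -8 = 2
x_1 = (-16 - (-8)*(2) - (-1)*(0)) / -2 = 0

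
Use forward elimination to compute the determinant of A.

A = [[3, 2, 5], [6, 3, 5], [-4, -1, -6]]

det(A) = 23

Forward elimination:
R2 <- R2 - (2)*R1:  [  0  -1  -5 ]
R3 <- R3 - (-4/3)*R1:  [   0  5/3  2/3 ]
R3 <- R3 - (-5/3)*R2:  [     0      0  -23/3 ]
Upper-triangular form:
[ 3   2      5 ]
[ 0  -1     -5 ]
[ 0   0  -23/3 ]
det(A) = (-1)^0 * (3) * (-1) * (-23/3) = 23  (0 row swaps -> sign +1)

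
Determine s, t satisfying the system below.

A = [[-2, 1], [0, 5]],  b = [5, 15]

Forward elimination on [A|b]:
Row echelon form:
[ -2  1  |   5 ]
[  0  5  |  15 ]
Back-substitution:
t = (15) / 5 = 3
s = (5 - (1)*(3)) / -2 = -1

(-1, 3)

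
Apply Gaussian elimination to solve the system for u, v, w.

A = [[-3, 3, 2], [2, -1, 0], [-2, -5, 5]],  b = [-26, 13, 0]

Forward elimination on [A|b]:
R2 <- R2 - (-2/3)*R1:  [     0      1    4/3  -13/3 ]
R3 <- R3 - (2/3)*R1:  [    0    -7  11/3  52/3 ]
R3 <- R3 - (-7)*R2:  [   0    0   13  -13 ]
Row echelon form:
[ -3  3    2  |    -26 ]
[  0  1  4/3  |  -13/3 ]
[  0  0   13  |    -13 ]
Back-substitution:
w = (-13) / 13 = -1
v = (-13/3 - (4/3)*(-1)) / 1 = -3
u = (-26 - (3)*(-3) - (2)*(-1)) / -3 = 5

(5, -3, -1)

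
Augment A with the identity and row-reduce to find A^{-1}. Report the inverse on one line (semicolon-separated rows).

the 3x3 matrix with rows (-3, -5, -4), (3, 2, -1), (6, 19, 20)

inverse = [-59/27 -8/9 -13/27; 22/9 4/3 5/9; -5/3 -1 -1/3]

Gauss-Jordan on [A | I]:
R1 <- (1/-3)*R1:  [    1   5/3   4/3  |  -1/3     0     0 ]
R2 <- R2 - (3)*R1:  [  0  -3  -5  |   1   1   0 ]
R3 <- R3 - (6)*R1:  [  0   9  12  |   2   0   1 ]
R2 <- (1/-3)*R2:  [    0     1   5/3  |  -1/3  -1/3     0 ]
R1 <- R1 - (5/3)*R2:  [     1      0  -13/9  |    2/9    5/9      0 ]
R3 <- R3 - (9)*R2:  [  0   0  -3  |   5   3   1 ]
R3 <- (1/-3)*R3:  [    0     0     1  |  -5/3    -1  -1/3 ]
R1 <- R1 - (-13/9)*R3:  [      1       0       0  |  -59/27    -8/9  -13/27 ]
R2 <- R2 - (5/3)*R3:  [    0     1     0  |  22/9   4/3   5/9 ]
Right block of [I | A^{-1}] is the inverse:
[ -59/27  -8/9  -13/27 ]
[   22/9   4/3     5/9 ]
[   -5/3    -1    -1/3 ]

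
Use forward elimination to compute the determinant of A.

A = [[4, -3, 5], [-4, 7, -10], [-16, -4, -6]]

Forward elimination:
R2 <- R2 - (-1)*R1:  [  0   4  -5 ]
R3 <- R3 - (-4)*R1:  [   0  -16   14 ]
R3 <- R3 - (-4)*R2:  [  0   0  -6 ]
Upper-triangular form:
[ 4  -3   5 ]
[ 0   4  -5 ]
[ 0   0  -6 ]
det(A) = (-1)^0 * (4) * (4) * (-6) = -96  (0 row swaps -> sign +1)

det(A) = -96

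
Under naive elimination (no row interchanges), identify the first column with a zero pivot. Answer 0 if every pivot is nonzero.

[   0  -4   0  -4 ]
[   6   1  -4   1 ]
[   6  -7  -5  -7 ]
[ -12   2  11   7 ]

Naive forward elimination:
Pivot entry (1,1) is zero but row 2 has 6 in column 1 -> naive elimination stops; a row interchange (e.g. R1 <-> R2) would be required here.

first zero-pivot column = 1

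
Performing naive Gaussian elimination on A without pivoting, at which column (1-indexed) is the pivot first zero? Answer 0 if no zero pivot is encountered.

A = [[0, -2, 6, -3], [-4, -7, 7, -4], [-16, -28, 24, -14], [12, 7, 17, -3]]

first zero-pivot column = 1

Naive forward elimination:
Pivot entry (1,1) is zero but row 2 has -4 in column 1 -> naive elimination stops; a row interchange (e.g. R1 <-> R2) would be required here.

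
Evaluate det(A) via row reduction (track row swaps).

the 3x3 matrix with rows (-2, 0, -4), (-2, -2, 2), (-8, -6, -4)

det(A) = -24

Forward elimination:
R2 <- R2 - (1)*R1:  [  0  -2   6 ]
R3 <- R3 - (4)*R1:  [  0  -6  12 ]
R3 <- R3 - (3)*R2:  [  0   0  -6 ]
Upper-triangular form:
[ -2   0  -4 ]
[  0  -2   6 ]
[  0   0  -6 ]
det(A) = (-1)^0 * (-2) * (-2) * (-6) = -24  (0 row swaps -> sign +1)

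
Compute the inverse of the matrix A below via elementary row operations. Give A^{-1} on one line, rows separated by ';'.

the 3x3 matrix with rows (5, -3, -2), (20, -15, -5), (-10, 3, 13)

Gauss-Jordan on [A | I]:
R1 <- (1/5)*R1:  [    1  -3/5  -2/5  |   1/5     0     0 ]
R2 <- R2 - (20)*R1:  [  0  -3   3  |  -4   1   0 ]
R3 <- R3 - (-10)*R1:  [  0  -3   9  |   2   0   1 ]
R2 <- (1/-3)*R2:  [    0     1    -1  |   4/3  -1/3     0 ]
R1 <- R1 - (-3/5)*R2:  [    1     0    -1  |     1  -1/5     0 ]
R3 <- R3 - (-3)*R2:  [  0   0   6  |   6  -1   1 ]
R3 <- (1/6)*R3:  [    0     0     1  |     1  -1/6   1/6 ]
R1 <- R1 - (-1)*R3:  [      1       0       0  |       2  -11/30     1/6 ]
R2 <- R2 - (-1)*R3:  [    0     1     0  |   7/3  -1/2   1/6 ]
Right block of [I | A^{-1}] is the inverse:
[   2  -11/30  1/6 ]
[ 7/3    -1/2  1/6 ]
[   1    -1/6  1/6 ]

inverse = [2 -11/30 1/6; 7/3 -1/2 1/6; 1 -1/6 1/6]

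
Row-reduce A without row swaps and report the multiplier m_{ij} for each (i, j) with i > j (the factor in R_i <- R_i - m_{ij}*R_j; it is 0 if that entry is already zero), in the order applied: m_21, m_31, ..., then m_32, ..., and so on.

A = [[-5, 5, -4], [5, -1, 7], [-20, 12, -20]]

multipliers: -1, 4, -2

Forward elimination:
R2 <- R2 - (-1)*R1:  [ 0  4  3 ]
R3 <- R3 - (4)*R1:  [  0  -8  -4 ]
R3 <- R3 - (-2)*R2:  [ 0  0  2 ]
Multipliers (in order of application): m_{21} = -1, m_{31} = 4, m_{32} = -2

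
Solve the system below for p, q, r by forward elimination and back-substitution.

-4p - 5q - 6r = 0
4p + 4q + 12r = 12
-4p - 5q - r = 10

Forward elimination on [A|b]:
R2 <- R2 - (-1)*R1:  [  0  -1   6  12 ]
R3 <- R3 - (1)*R1:  [  0   0   5  10 ]
Row echelon form:
[ -4  -5  -6  |   0 ]
[  0  -1   6  |  12 ]
[  0   0   5  |  10 ]
Back-substitution:
r = (10) / 5 = 2
q = (12 - (6)*(2)) / -1 = 0
p = (0 - (-5)*(0) - (-6)*(2)) / -4 = -3

(-3, 0, 2)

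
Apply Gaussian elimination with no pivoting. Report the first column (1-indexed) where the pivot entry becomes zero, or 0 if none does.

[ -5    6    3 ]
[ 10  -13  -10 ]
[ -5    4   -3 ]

Naive forward elimination:
R2 <- R2 - (-2)*R1:  [  0  -1  -4 ]
R3 <- R3 - (1)*R1:  [  0  -2  -6 ]
R3 <- R3 - (2)*R2:  [ 0  0  2 ]
All pivots nonzero; naive elimination completes without hitting a zero pivot.

first zero-pivot column = 0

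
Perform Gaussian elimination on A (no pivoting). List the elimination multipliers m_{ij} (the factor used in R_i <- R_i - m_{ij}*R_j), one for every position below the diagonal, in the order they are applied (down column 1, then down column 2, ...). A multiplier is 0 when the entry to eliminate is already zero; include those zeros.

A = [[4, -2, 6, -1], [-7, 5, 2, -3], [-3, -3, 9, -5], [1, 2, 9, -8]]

multipliers: -7/4, -3/4, 1/4, -3, 5/3, -40/153

Forward elimination:
R2 <- R2 - (-7/4)*R1:  [     0    3/2   25/2  -19/4 ]
R3 <- R3 - (-3/4)*R1:  [     0   -9/2   27/2  -23/4 ]
R4 <- R4 - (1/4)*R1:  [     0    5/2   15/2  -31/4 ]
R3 <- R3 - (-3)*R2:  [   0    0   51  -20 ]
R4 <- R4 - (5/3)*R2:  [     0      0  -40/3    1/6 ]
R4 <- R4 - (-40/153)*R3:  [         0          0          0  -1549/306 ]
Multipliers (in order of application): m_{21} = -7/4, m_{31} = -3/4, m_{41} = 1/4, m_{32} = -3, m_{42} = 5/3, m_{43} = -40/153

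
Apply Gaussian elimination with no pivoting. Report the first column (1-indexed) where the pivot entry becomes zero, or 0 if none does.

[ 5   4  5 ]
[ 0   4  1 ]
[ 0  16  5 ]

Naive forward elimination:
R3 <- R3 - (4)*R2:  [ 0  0  1 ]
All pivots nonzero; naive elimination completes without hitting a zero pivot.

first zero-pivot column = 0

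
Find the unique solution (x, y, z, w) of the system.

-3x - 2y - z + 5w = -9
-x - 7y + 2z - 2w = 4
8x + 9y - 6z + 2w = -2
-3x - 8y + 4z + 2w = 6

(2, 0, 3, 0)

Forward elimination on [A|b]:
R2 <- R2 - (1/3)*R1:  [     0  -19/3    7/3  -11/3      7 ]
R3 <- R3 - (-8/3)*R1:  [     0   11/3  -26/3   46/3    -26 ]
R4 <- R4 - (1)*R1:  [  0  -6   5  -3  15 ]
R3 <- R3 - (-11/19)*R2:  [       0        0  -139/19   251/19  -417/19 ]
R4 <- R4 - (18/19)*R2:  [      0       0   53/19    9/19  159/19 ]
R4 <- R4 - (-53/139)*R3:  [       0        0        0  766/139        0 ]
Row echelon form:
[ -3     -2       -1        5  |       -9 ]
[  0  -19/3      7/3    -11/3  |        7 ]
[  0      0  -139/19   251/19  |  -417/19 ]
[  0      0        0  766/139  |        0 ]
Back-substitution:
w = (0) / (766/139) = 0
z = (-417/19 - (251/19)*(0)) / (-139/19) = 3
y = (7 - (7/3)*(3) - (-11/3)*(0)) / (-19/3) = 0
x = (-9 - (-2)*(0) - (-1)*(3) - (5)*(0)) / -3 = 2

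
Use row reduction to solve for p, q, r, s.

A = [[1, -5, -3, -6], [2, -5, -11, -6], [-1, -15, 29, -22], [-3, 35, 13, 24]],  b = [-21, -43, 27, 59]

Forward elimination on [A|b]:
R2 <- R2 - (2)*R1:  [  0   5  -5   6  -1 ]
R3 <- R3 - (-1)*R1:  [   0  -20   26  -28    6 ]
R4 <- R4 - (-3)*R1:  [  0  20   4   6  -4 ]
R3 <- R3 - (-4)*R2:  [  0   0   6  -4   2 ]
R4 <- R4 - (4)*R2:  [   0    0   24  -18    0 ]
R4 <- R4 - (4)*R3:  [  0   0   0  -2  -8 ]
Row echelon form:
[ 1  -5  -3  -6  |  -21 ]
[ 0   5  -5   6  |   -1 ]
[ 0   0   6  -4  |    2 ]
[ 0   0   0  -2  |   -8 ]
Back-substitution:
s = (-8) / -2 = 4
r = (2 - (-4)*(4)) / 6 = 3
q = (-1 - (-5)*(3) - (6)*(4)) / 5 = -2
p = (-21 - (-5)*(-2) - (-3)*(3) - (-6)*(4)) / 1 = 2

(2, -2, 3, 4)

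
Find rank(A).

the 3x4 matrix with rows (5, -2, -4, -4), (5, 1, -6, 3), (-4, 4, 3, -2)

rank(A) = 3

Row reduction:
R2 <- R2 - (1)*R1:  [  0   3  -2   7 ]
R3 <- R3 - (-4/5)*R1:  [     0   12/5   -1/5  -26/5 ]
R3 <- R3 - (4/5)*R2:  [     0      0    7/5  -54/5 ]
Row echelon form:
[ 5  -2   -4     -4 ]
[ 0   3   -2      7 ]
[ 0   0  7/5  -54/5 ]
Nonzero rows / pivot columns: 3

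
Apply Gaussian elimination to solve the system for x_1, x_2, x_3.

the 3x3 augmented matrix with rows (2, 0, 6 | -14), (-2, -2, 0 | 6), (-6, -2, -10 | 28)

Forward elimination on [A|b]:
R2 <- R2 - (-1)*R1:  [  0  -2   6  -8 ]
R3 <- R3 - (-3)*R1:  [   0   -2    8  -14 ]
R3 <- R3 - (1)*R2:  [  0   0   2  -6 ]
Row echelon form:
[ 2   0  6  |  -14 ]
[ 0  -2  6  |   -8 ]
[ 0   0  2  |   -6 ]
Back-substitution:
x_3 = (-6) / 2 = -3
x_2 = (-8 - (6)*(-3)) / -2 = -5
x_1 = (-14 - (6)*(-3)) / 2 = 2

(2, -5, -3)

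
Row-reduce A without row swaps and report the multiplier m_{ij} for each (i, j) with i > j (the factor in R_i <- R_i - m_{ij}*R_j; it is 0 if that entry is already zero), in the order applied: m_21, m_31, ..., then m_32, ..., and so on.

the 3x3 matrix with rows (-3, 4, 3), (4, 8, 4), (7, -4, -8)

multipliers: -4/3, -7/3, 2/5

Forward elimination:
R2 <- R2 - (-4/3)*R1:  [    0  40/3     8 ]
R3 <- R3 - (-7/3)*R1:  [    0  16/3    -1 ]
R3 <- R3 - (2/5)*R2:  [     0      0  -21/5 ]
Multipliers (in order of application): m_{21} = -4/3, m_{31} = -7/3, m_{32} = 2/5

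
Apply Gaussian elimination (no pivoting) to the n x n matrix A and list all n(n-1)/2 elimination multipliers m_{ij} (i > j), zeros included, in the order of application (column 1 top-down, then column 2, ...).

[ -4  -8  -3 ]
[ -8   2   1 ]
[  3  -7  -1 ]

Forward elimination:
R2 <- R2 - (2)*R1:  [  0  18   7 ]
R3 <- R3 - (-3/4)*R1:  [     0    -13  -13/4 ]
R3 <- R3 - (-13/18)*R2:  [     0      0  65/36 ]
Multipliers (in order of application): m_{21} = 2, m_{31} = -3/4, m_{32} = -13/18

multipliers: 2, -3/4, -13/18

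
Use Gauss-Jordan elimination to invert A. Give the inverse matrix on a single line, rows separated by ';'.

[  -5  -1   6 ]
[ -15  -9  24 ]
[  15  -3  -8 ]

Gauss-Jordan on [A | I]:
R1 <- (1/-5)*R1:  [    1   1/5  -6/5  |  -1/5     0     0 ]
R2 <- R2 - (-15)*R1:  [  0  -6   6  |  -3   1   0 ]
R3 <- R3 - (15)*R1:  [  0  -6  10  |   3   0   1 ]
R2 <- (1/-6)*R2:  [    0     1    -1  |   1/2  -1/6     0 ]
R1 <- R1 - (1/5)*R2:  [     1      0     -1  |  -3/10   1/30      0 ]
R3 <- R3 - (-6)*R2:  [  0   0   4  |   6  -1   1 ]
R3 <- (1/4)*R3:  [    0     0     1  |   3/2  -1/4   1/4 ]
R1 <- R1 - (-1)*R3:  [      1       0       0  |     6/5  -13/60     1/4 ]
R2 <- R2 - (-1)*R3:  [     0      1      0  |      2  -5/12    1/4 ]
Right block of [I | A^{-1}] is the inverse:
[ 6/5  -13/60  1/4 ]
[   2   -5/12  1/4 ]
[ 3/2    -1/4  1/4 ]

inverse = [6/5 -13/60 1/4; 2 -5/12 1/4; 3/2 -1/4 1/4]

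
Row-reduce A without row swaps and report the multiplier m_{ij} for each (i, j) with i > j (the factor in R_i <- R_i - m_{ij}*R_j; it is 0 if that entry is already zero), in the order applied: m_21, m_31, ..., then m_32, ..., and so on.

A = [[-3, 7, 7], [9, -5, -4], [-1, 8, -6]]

Forward elimination:
R2 <- R2 - (-3)*R1:  [  0  16  17 ]
R3 <- R3 - (1/3)*R1:  [     0   17/3  -25/3 ]
R3 <- R3 - (17/48)*R2:  [       0        0  -689/48 ]
Multipliers (in order of application): m_{21} = -3, m_{31} = 1/3, m_{32} = 17/48

multipliers: -3, 1/3, 17/48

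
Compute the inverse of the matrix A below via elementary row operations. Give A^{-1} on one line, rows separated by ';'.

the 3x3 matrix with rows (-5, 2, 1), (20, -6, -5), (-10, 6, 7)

inverse = [1/5 2/15 1/15; 3/2 5/12 1/12; -1 -1/6 1/6]

Gauss-Jordan on [A | I]:
R1 <- (1/-5)*R1:  [    1  -2/5  -1/5  |  -1/5     0     0 ]
R2 <- R2 - (20)*R1:  [  0   2  -1  |   4   1   0 ]
R3 <- R3 - (-10)*R1:  [  0   2   5  |  -2   0   1 ]
R2 <- (1/2)*R2:  [    0     1  -1/2  |     2   1/2     0 ]
R1 <- R1 - (-2/5)*R2:  [    1     0  -2/5  |   3/5   1/5     0 ]
R3 <- R3 - (2)*R2:  [  0   0   6  |  -6  -1   1 ]
R3 <- (1/6)*R3:  [    0     0     1  |    -1  -1/6   1/6 ]
R1 <- R1 - (-2/5)*R3:  [    1     0     0  |   1/5  2/15  1/15 ]
R2 <- R2 - (-1/2)*R3:  [    0     1     0  |   3/2  5/12  1/12 ]
Right block of [I | A^{-1}] is the inverse:
[ 1/5  2/15  1/15 ]
[ 3/2  5/12  1/12 ]
[  -1  -1/6   1/6 ]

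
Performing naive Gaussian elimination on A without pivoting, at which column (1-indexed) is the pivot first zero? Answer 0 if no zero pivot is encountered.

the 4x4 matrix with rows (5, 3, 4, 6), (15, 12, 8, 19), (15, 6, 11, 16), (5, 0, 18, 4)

Naive forward elimination:
R2 <- R2 - (3)*R1:  [  0   3  -4   1 ]
R3 <- R3 - (3)*R1:  [  0  -3  -1  -2 ]
R4 <- R4 - (1)*R1:  [  0  -3  14  -2 ]
R3 <- R3 - (-1)*R2:  [  0   0  -5  -1 ]
R4 <- R4 - (-1)*R2:  [  0   0  10  -1 ]
R4 <- R4 - (-2)*R3:  [  0   0   0  -3 ]
All pivots nonzero; naive elimination completes without hitting a zero pivot.

first zero-pivot column = 0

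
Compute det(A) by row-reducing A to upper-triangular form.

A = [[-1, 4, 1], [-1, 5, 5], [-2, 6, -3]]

det(A) = -3

Forward elimination:
R2 <- R2 - (1)*R1:  [ 0  1  4 ]
R3 <- R3 - (2)*R1:  [  0  -2  -5 ]
R3 <- R3 - (-2)*R2:  [ 0  0  3 ]
Upper-triangular form:
[ -1  4  1 ]
[  0  1  4 ]
[  0  0  3 ]
det(A) = (-1)^0 * (-1) * (1) * (3) = -3  (0 row swaps -> sign +1)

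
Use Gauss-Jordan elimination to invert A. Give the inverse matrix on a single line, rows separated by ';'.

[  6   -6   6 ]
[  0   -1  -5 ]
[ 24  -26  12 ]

Gauss-Jordan on [A | I]:
R1 <- (1/6)*R1:  [   1   -1    1  |  1/6    0    0 ]
R3 <- R3 - (24)*R1:  [   0   -2  -12  |   -4    0    1 ]
R2 <- (1/-1)*R2:  [  0   1   5  |   0  -1   0 ]
R1 <- R1 - (-1)*R2:  [   1    0    6  |  1/6   -1    0 ]
R3 <- R3 - (-2)*R2:  [  0   0  -2  |  -4  -2   1 ]
R3 <- (1/-2)*R3:  [    0     0     1  |     2     1  -1/2 ]
R1 <- R1 - (6)*R3:  [     1      0      0  |  -71/6     -7      3 ]
R2 <- R2 - (5)*R3:  [   0    1    0  |  -10   -6  5/2 ]
Right block of [I | A^{-1}] is the inverse:
[ -71/6  -7     3 ]
[   -10  -6   5/2 ]
[     2   1  -1/2 ]

inverse = [-71/6 -7 3; -10 -6 5/2; 2 1 -1/2]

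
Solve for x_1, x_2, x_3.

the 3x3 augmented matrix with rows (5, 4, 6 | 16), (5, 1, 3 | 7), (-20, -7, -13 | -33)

(0, 1, 2)

Forward elimination on [A|b]:
R2 <- R2 - (1)*R1:  [  0  -3  -3  -9 ]
R3 <- R3 - (-4)*R1:  [  0   9  11  31 ]
R3 <- R3 - (-3)*R2:  [ 0  0  2  4 ]
Row echelon form:
[ 5   4   6  |  16 ]
[ 0  -3  -3  |  -9 ]
[ 0   0   2  |   4 ]
Back-substitution:
x_3 = (4) / 2 = 2
x_2 = (-9 - (-3)*(2)) / -3 = 1
x_1 = (16 - (4)*(1) - (6)*(2)) / 5 = 0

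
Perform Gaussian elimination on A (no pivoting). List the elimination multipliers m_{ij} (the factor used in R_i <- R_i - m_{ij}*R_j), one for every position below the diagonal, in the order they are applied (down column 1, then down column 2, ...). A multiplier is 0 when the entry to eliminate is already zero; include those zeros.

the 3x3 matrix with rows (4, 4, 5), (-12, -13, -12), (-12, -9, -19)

Forward elimination:
R2 <- R2 - (-3)*R1:  [  0  -1   3 ]
R3 <- R3 - (-3)*R1:  [  0   3  -4 ]
R3 <- R3 - (-3)*R2:  [ 0  0  5 ]
Multipliers (in order of application): m_{21} = -3, m_{31} = -3, m_{32} = -3

multipliers: -3, -3, -3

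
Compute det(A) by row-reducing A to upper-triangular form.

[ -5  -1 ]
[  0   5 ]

Forward elimination:
Upper-triangular form:
[ -5  -1 ]
[  0   5 ]
det(A) = (-1)^0 * (-5) * (5) = -25  (0 row swaps -> sign +1)

det(A) = -25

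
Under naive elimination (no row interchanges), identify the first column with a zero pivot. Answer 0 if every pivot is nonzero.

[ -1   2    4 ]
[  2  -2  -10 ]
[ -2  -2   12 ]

first zero-pivot column = 0

Naive forward elimination:
R2 <- R2 - (-2)*R1:  [  0   2  -2 ]
R3 <- R3 - (2)*R1:  [  0  -6   4 ]
R3 <- R3 - (-3)*R2:  [  0   0  -2 ]
All pivots nonzero; naive elimination completes without hitting a zero pivot.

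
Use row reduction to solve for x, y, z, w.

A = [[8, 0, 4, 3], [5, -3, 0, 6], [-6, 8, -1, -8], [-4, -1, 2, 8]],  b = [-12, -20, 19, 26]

(-4, 0, 5, 0)

Forward elimination on [A|b]:
R2 <- R2 - (5/8)*R1:  [     0     -3   -5/2   33/8  -25/2 ]
R3 <- R3 - (-3/4)*R1:  [     0      8      2  -23/4     10 ]
R4 <- R4 - (-1/2)*R1:  [    0    -1     4  19/2    20 ]
R3 <- R3 - (-8/3)*R2:  [     0      0  -14/3   21/4  -70/3 ]
R4 <- R4 - (1/3)*R2:  [     0      0   29/6   65/8  145/6 ]
R4 <- R4 - (-29/28)*R3:  [      0       0       0  217/16       0 ]
Row echelon form:
[ 8   0      4       3  |    -12 ]
[ 0  -3   -5/2    33/8  |  -25/2 ]
[ 0   0  -14/3    21/4  |  -70/3 ]
[ 0   0      0  217/16  |      0 ]
Back-substitution:
w = (0) / (217/16) = 0
z = (-70/3 - (21/4)*(0)) / (-14/3) = 5
y = (-25/2 - (-5/2)*(5) - (33/8)*(0)) / -3 = 0
x = (-12 - (4)*(5) - (3)*(0)) / 8 = -4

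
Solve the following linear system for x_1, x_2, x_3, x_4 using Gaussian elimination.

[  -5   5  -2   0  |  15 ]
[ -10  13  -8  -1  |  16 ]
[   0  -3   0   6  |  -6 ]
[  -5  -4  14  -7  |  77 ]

(-3, 2, 5, 0)

Forward elimination on [A|b]:
R2 <- R2 - (2)*R1:  [   0    3   -4   -1  -14 ]
R4 <- R4 - (1)*R1:  [  0  -9  16  -7  62 ]
R3 <- R3 - (-1)*R2:  [   0    0   -4    5  -20 ]
R4 <- R4 - (-3)*R2:  [   0    0    4  -10   20 ]
R4 <- R4 - (-1)*R3:  [  0   0   0  -5   0 ]
Row echelon form:
[ -5  5  -2   0  |   15 ]
[  0  3  -4  -1  |  -14 ]
[  0  0  -4   5  |  -20 ]
[  0  0   0  -5  |    0 ]
Back-substitution:
x_4 = (0) / -5 = 0
x_3 = (-20 - (5)*(0)) / -4 = 5
x_2 = (-14 - (-4)*(5) - (-1)*(0)) / 3 = 2
x_1 = (15 - (5)*(2) - (-2)*(5)) / -5 = -3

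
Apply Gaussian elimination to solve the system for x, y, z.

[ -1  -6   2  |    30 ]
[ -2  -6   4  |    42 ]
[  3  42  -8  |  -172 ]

(-2, -3, 5)

Forward elimination on [A|b]:
R2 <- R2 - (2)*R1:  [   0    6    0  -18 ]
R3 <- R3 - (-3)*R1:  [   0   24   -2  -82 ]
R3 <- R3 - (4)*R2:  [   0    0   -2  -10 ]
Row echelon form:
[ -1  -6   2  |   30 ]
[  0   6   0  |  -18 ]
[  0   0  -2  |  -10 ]
Back-substitution:
z = (-10) / -2 = 5
y = (-18) / 6 = -3
x = (30 - (-6)*(-3) - (2)*(5)) / -1 = -2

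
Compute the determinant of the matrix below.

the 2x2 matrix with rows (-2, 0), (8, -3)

Forward elimination:
R2 <- R2 - (-4)*R1:  [  0  -3 ]
Upper-triangular form:
[ -2   0 ]
[  0  -3 ]
det(A) = (-1)^0 * (-2) * (-3) = 6  (0 row swaps -> sign +1)

det(A) = 6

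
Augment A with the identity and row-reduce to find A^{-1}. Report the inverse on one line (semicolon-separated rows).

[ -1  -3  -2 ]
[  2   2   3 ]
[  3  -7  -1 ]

inverse = [-19/12 -11/12 5/12; -11/12 -7/12 1/12; 5/3 4/3 -1/3]

Gauss-Jordan on [A | I]:
R1 <- (1/-1)*R1:  [  1   3   2  |  -1   0   0 ]
R2 <- R2 - (2)*R1:  [  0  -4  -1  |   2   1   0 ]
R3 <- R3 - (3)*R1:  [   0  -16   -7  |    3    0    1 ]
R2 <- (1/-4)*R2:  [    0     1   1/4  |  -1/2  -1/4     0 ]
R1 <- R1 - (3)*R2:  [   1    0  5/4  |  1/2  3/4    0 ]
R3 <- R3 - (-16)*R2:  [  0   0  -3  |  -5  -4   1 ]
R3 <- (1/-3)*R3:  [    0     0     1  |   5/3   4/3  -1/3 ]
R1 <- R1 - (5/4)*R3:  [      1       0       0  |  -19/12  -11/12    5/12 ]
R2 <- R2 - (1/4)*R3:  [      0       1       0  |  -11/12   -7/12    1/12 ]
Right block of [I | A^{-1}] is the inverse:
[ -19/12  -11/12  5/12 ]
[ -11/12   -7/12  1/12 ]
[    5/3     4/3  -1/3 ]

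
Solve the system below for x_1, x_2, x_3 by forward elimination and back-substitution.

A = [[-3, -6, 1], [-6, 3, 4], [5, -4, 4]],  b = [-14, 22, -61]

Forward elimination on [A|b]:
R2 <- R2 - (2)*R1:  [  0  15   2  50 ]
R3 <- R3 - (-5/3)*R1:  [      0     -14    17/3  -253/3 ]
R3 <- R3 - (-14/15)*R2:  [      0       0  113/15  -113/3 ]
Row echelon form:
[ -3  -6       1  |     -14 ]
[  0  15       2  |      50 ]
[  0   0  113/15  |  -113/3 ]
Back-substitution:
x_3 = (-113/3) / (113/15) = -5
x_2 = (50 - (2)*(-5)) / 15 = 4
x_1 = (-14 - (-6)*(4) - (1)*(-5)) / -3 = -5

(-5, 4, -5)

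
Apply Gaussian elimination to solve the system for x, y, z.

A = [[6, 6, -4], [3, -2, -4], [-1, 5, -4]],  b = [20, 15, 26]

(-1, 1, -5)

Forward elimination on [A|b]:
R2 <- R2 - (1/2)*R1:  [  0  -5  -2   5 ]
R3 <- R3 - (-1/6)*R1:  [     0      6  -14/3   88/3 ]
R3 <- R3 - (-6/5)*R2:  [       0        0  -106/15    106/3 ]
Row echelon form:
[ 6   6       -4  |     20 ]
[ 0  -5       -2  |      5 ]
[ 0   0  -106/15  |  106/3 ]
Back-substitution:
z = (106/3) / (-106/15) = -5
y = (5 - (-2)*(-5)) / -5 = 1
x = (20 - (6)*(1) - (-4)*(-5)) / 6 = -1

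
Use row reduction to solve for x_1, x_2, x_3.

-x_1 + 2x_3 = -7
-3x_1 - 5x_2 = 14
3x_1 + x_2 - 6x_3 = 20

Forward elimination on [A|b]:
R2 <- R2 - (3)*R1:  [  0  -5  -6  35 ]
R3 <- R3 - (-3)*R1:  [  0   1   0  -1 ]
R3 <- R3 - (-1/5)*R2:  [    0     0  -6/5     6 ]
Row echelon form:
[ -1   0     2  |  -7 ]
[  0  -5    -6  |  35 ]
[  0   0  -6/5  |   6 ]
Back-substitution:
x_3 = (6) / (-6/5) = -5
x_2 = (35 - (-6)*(-5)) / -5 = -1
x_1 = (-7 - (2)*(-5)) / -1 = -3

(-3, -1, -5)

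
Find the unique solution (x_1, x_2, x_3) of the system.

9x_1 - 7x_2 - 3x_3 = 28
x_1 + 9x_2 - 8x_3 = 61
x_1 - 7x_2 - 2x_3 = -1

(3, 2, -5)

Forward elimination on [A|b]:
R2 <- R2 - (1/9)*R1:  [     0   88/9  -23/3  521/9 ]
R3 <- R3 - (1/9)*R1:  [     0  -56/9   -5/3  -37/9 ]
R3 <- R3 - (-7/11)*R2:  [      0       0  -72/11  360/11 ]
Row echelon form:
[ 9    -7      -3  |      28 ]
[ 0  88/9   -23/3  |   521/9 ]
[ 0     0  -72/11  |  360/11 ]
Back-substitution:
x_3 = (360/11) / (-72/11) = -5
x_2 = (521/9 - (-23/3)*(-5)) / (88/9) = 2
x_1 = (28 - (-7)*(2) - (-3)*(-5)) / 9 = 3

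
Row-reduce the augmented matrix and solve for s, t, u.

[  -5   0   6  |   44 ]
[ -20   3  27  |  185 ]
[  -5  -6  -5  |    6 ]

Forward elimination on [A|b]:
R2 <- R2 - (4)*R1:  [ 0  3  3  9 ]
R3 <- R3 - (1)*R1:  [   0   -6  -11  -38 ]
R3 <- R3 - (-2)*R2:  [   0    0   -5  -20 ]
Row echelon form:
[ -5  0   6  |   44 ]
[  0  3   3  |    9 ]
[  0  0  -5  |  -20 ]
Back-substitution:
u = (-20) / -5 = 4
t = (9 - (3)*(4)) / 3 = -1
s = (44 - (6)*(4)) / -5 = -4

(-4, -1, 4)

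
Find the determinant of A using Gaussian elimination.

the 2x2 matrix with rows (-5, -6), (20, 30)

det(A) = -30

Forward elimination:
R2 <- R2 - (-4)*R1:  [ 0  6 ]
Upper-triangular form:
[ -5  -6 ]
[  0   6 ]
det(A) = (-1)^0 * (-5) * (6) = -30  (0 row swaps -> sign +1)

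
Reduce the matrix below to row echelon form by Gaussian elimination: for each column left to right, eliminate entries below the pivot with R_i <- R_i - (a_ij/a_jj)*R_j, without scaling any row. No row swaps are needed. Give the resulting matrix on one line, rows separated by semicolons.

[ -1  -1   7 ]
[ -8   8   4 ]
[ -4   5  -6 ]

REF = [-1 -1 7; 0 16 -52; 0 0 -19/4]

Forward elimination:
R2 <- R2 - (8)*R1:  [   0   16  -52 ]
R3 <- R3 - (4)*R1:  [   0    9  -34 ]
R3 <- R3 - (9/16)*R2:  [     0      0  -19/4 ]
Row echelon form:
[ -1  -1      7 ]
[  0  16    -52 ]
[  0   0  -19/4 ]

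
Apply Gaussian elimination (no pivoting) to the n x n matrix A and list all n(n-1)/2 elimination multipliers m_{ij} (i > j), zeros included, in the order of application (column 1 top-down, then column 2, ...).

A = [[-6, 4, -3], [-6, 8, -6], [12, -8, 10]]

multipliers: 1, -2, 0

Forward elimination:
R2 <- R2 - (1)*R1:  [  0   4  -3 ]
R3 <- R3 - (-2)*R1:  [ 0  0  4 ]
R3: entry in column 2 is already 0 -> m_{32} = 0 (no row operation needed)
Multipliers (in order of application): m_{21} = 1, m_{31} = -2, m_{32} = 0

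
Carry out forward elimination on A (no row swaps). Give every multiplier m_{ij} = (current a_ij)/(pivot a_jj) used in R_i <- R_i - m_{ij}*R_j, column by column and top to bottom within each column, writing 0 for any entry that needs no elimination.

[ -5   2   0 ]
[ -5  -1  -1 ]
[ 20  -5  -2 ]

Forward elimination:
R2 <- R2 - (1)*R1:  [  0  -3  -1 ]
R3 <- R3 - (-4)*R1:  [  0   3  -2 ]
R3 <- R3 - (-1)*R2:  [  0   0  -3 ]
Multipliers (in order of application): m_{21} = 1, m_{31} = -4, m_{32} = -1

multipliers: 1, -4, -1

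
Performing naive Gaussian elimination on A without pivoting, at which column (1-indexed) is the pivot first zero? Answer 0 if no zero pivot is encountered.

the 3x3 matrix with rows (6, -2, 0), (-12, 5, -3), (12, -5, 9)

Naive forward elimination:
R2 <- R2 - (-2)*R1:  [  0   1  -3 ]
R3 <- R3 - (2)*R1:  [  0  -1   9 ]
R3 <- R3 - (-1)*R2:  [ 0  0  6 ]
All pivots nonzero; naive elimination completes without hitting a zero pivot.

first zero-pivot column = 0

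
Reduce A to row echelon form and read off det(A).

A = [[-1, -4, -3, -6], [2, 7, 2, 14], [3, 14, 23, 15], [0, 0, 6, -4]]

Forward elimination:
R2 <- R2 - (-2)*R1:  [  0  -1  -4   2 ]
R3 <- R3 - (-3)*R1:  [  0   2  14  -3 ]
R3 <- R3 - (-2)*R2:  [ 0  0  6  1 ]
R4 <- R4 - (1)*R3:  [  0   0   0  -5 ]
Upper-triangular form:
[ -1  -4  -3  -6 ]
[  0  -1  -4   2 ]
[  0   0   6   1 ]
[  0   0   0  -5 ]
det(A) = (-1)^0 * (-1) * (-1) * (6) * (-5) = -30  (0 row swaps -> sign +1)

det(A) = -30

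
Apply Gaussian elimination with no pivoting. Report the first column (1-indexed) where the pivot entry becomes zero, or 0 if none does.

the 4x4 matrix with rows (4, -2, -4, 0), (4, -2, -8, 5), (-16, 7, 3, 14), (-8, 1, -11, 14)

Naive forward elimination:
R2 <- R2 - (1)*R1:  [  0   0  -4   5 ]
R3 <- R3 - (-4)*R1:  [   0   -1  -13   14 ]
R4 <- R4 - (-2)*R1:  [   0   -3  -19   14 ]
Matrix at this point:
[ 4  -2   -4   0 ]
[ 0   0   -4   5 ]
[ 0  -1  -13  14 ]
[ 0  -3  -19  14 ]
Pivot entry (2,2) is zero but row 3 has -1 in column 2 -> naive elimination stops; a row interchange (e.g. R2 <-> R3) would be required here.

first zero-pivot column = 2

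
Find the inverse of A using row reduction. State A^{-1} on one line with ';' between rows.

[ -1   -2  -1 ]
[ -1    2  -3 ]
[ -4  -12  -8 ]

inverse = [-13/6 -1/6 1/3; 1/6 1/6 -1/12; 5/6 -1/6 -1/6]

Gauss-Jordan on [A | I]:
R1 <- (1/-1)*R1:  [  1   2   1  |  -1   0   0 ]
R2 <- R2 - (-1)*R1:  [  0   4  -2  |  -1   1   0 ]
R3 <- R3 - (-4)*R1:  [  0  -4  -4  |  -4   0   1 ]
R2 <- (1/4)*R2:  [    0     1  -1/2  |  -1/4   1/4     0 ]
R1 <- R1 - (2)*R2:  [    1     0     2  |  -1/2  -1/2     0 ]
R3 <- R3 - (-4)*R2:  [  0   0  -6  |  -5   1   1 ]
R3 <- (1/-6)*R3:  [    0     0     1  |   5/6  -1/6  -1/6 ]
R1 <- R1 - (2)*R3:  [     1      0      0  |  -13/6   -1/6    1/3 ]
R2 <- R2 - (-1/2)*R3:  [     0      1      0  |    1/6    1/6  -1/12 ]
Right block of [I | A^{-1}] is the inverse:
[ -13/6  -1/6    1/3 ]
[   1/6   1/6  -1/12 ]
[   5/6  -1/6   -1/6 ]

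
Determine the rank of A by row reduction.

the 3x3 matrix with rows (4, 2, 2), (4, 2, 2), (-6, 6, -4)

Row reduction:
R2 <- R2 - (1)*R1:  [ 0  0  0 ]
R3 <- R3 - (-3/2)*R1:  [  0   9  -1 ]
R2 <-> R3   (pivot in column 2 was zero)
[ 4  2   2 ]
[ 0  9  -1 ]
[ 0  0   0 ]
Row echelon form:
[ 4  2   2 ]
[ 0  9  -1 ]
[ 0  0   0 ]
Nonzero rows / pivot columns: 2

rank(A) = 2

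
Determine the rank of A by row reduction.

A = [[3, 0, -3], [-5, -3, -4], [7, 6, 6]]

Row reduction:
R2 <- R2 - (-5/3)*R1:  [  0  -3  -9 ]
R3 <- R3 - (7/3)*R1:  [  0   6  13 ]
R3 <- R3 - (-2)*R2:  [  0   0  -5 ]
Row echelon form:
[ 3   0  -3 ]
[ 0  -3  -9 ]
[ 0   0  -5 ]
Nonzero rows / pivot columns: 3

rank(A) = 3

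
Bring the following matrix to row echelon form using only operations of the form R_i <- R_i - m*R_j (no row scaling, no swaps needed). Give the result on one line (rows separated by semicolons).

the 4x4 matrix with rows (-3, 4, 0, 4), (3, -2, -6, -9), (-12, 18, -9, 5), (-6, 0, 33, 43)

Forward elimination:
R2 <- R2 - (-1)*R1:  [  0   2  -6  -5 ]
R3 <- R3 - (4)*R1:  [   0    2   -9  -11 ]
R4 <- R4 - (2)*R1:  [  0  -8  33  35 ]
R3 <- R3 - (1)*R2:  [  0   0  -3  -6 ]
R4 <- R4 - (-4)*R2:  [  0   0   9  15 ]
R4 <- R4 - (-3)*R3:  [  0   0   0  -3 ]
Row echelon form:
[ -3  4   0   4 ]
[  0  2  -6  -5 ]
[  0  0  -3  -6 ]
[  0  0   0  -3 ]

REF = [-3 4 0 4; 0 2 -6 -5; 0 0 -3 -6; 0 0 0 -3]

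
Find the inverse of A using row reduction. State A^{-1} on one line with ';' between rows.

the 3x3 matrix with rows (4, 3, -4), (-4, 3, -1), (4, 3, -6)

inverse = [5/16 -1/8 -3/16; 7/12 1/6 -5/12; 1/2 0 -1/2]

Gauss-Jordan on [A | I]:
R1 <- (1/4)*R1:  [   1  3/4   -1  |  1/4    0    0 ]
R2 <- R2 - (-4)*R1:  [  0   6  -5  |   1   1   0 ]
R3 <- R3 - (4)*R1:  [  0   0  -2  |  -1   0   1 ]
R2 <- (1/6)*R2:  [    0     1  -5/6  |   1/6   1/6     0 ]
R1 <- R1 - (3/4)*R2:  [    1     0  -3/8  |   1/8  -1/8     0 ]
R3 <- (1/-2)*R3:  [    0     0     1  |   1/2     0  -1/2 ]
R1 <- R1 - (-3/8)*R3:  [     1      0      0  |   5/16   -1/8  -3/16 ]
R2 <- R2 - (-5/6)*R3:  [     0      1      0  |   7/12    1/6  -5/12 ]
Right block of [I | A^{-1}] is the inverse:
[ 5/16  -1/8  -3/16 ]
[ 7/12   1/6  -5/12 ]
[  1/2     0   -1/2 ]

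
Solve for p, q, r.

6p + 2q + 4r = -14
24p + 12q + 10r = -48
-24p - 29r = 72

Forward elimination on [A|b]:
R2 <- R2 - (4)*R1:  [  0   4  -6   8 ]
R3 <- R3 - (-4)*R1:  [   0    8  -13   16 ]
R3 <- R3 - (2)*R2:  [  0   0  -1   0 ]
Row echelon form:
[ 6  2   4  |  -14 ]
[ 0  4  -6  |    8 ]
[ 0  0  -1  |    0 ]
Back-substitution:
r = (0) / -1 = 0
q = (8 - (-6)*(0)) / 4 = 2
p = (-14 - (2)*(2) - (4)*(0)) / 6 = -3

(-3, 2, 0)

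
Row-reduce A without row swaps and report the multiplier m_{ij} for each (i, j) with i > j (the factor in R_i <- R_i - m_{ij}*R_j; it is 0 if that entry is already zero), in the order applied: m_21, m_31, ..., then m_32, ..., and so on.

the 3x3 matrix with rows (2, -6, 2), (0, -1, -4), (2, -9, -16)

Forward elimination:
R2: entry in column 1 is already 0 -> m_{21} = 0 (no row operation needed)
R3 <- R3 - (1)*R1:  [   0   -3  -18 ]
R3 <- R3 - (3)*R2:  [  0   0  -6 ]
Multipliers (in order of application): m_{21} = 0, m_{31} = 1, m_{32} = 3

multipliers: 0, 1, 3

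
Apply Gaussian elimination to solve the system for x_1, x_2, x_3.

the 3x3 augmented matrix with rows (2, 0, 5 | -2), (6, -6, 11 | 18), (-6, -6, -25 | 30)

(-1, -4, 0)

Forward elimination on [A|b]:
R2 <- R2 - (3)*R1:  [  0  -6  -4  24 ]
R3 <- R3 - (-3)*R1:  [   0   -6  -10   24 ]
R3 <- R3 - (1)*R2:  [  0   0  -6   0 ]
Row echelon form:
[ 2   0   5  |  -2 ]
[ 0  -6  -4  |  24 ]
[ 0   0  -6  |   0 ]
Back-substitution:
x_3 = (0) / -6 = 0
x_2 = (24 - (-4)*(0)) / -6 = -4
x_1 = (-2 - (5)*(0)) / 2 = -1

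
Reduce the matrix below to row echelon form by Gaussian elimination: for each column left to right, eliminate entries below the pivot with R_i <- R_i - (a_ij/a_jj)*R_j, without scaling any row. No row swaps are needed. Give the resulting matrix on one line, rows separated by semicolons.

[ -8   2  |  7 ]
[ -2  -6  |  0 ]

REF = [-8 2 7; 0 -13/2 -7/4]

Forward elimination:
R2 <- R2 - (1/4)*R1:  [     0  -13/2   -7/4 ]
Row echelon form:
[ -8      2  |     7 ]
[  0  -13/2  |  -7/4 ]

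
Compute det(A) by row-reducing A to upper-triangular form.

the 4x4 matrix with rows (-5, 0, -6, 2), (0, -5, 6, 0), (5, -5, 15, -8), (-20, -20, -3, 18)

det(A) = 300

Forward elimination:
R3 <- R3 - (-1)*R1:  [  0  -5   9  -6 ]
R4 <- R4 - (4)*R1:  [   0  -20   21   10 ]
R3 <- R3 - (1)*R2:  [  0   0   3  -6 ]
R4 <- R4 - (4)*R2:  [  0   0  -3  10 ]
R4 <- R4 - (-1)*R3:  [ 0  0  0  4 ]
Upper-triangular form:
[ -5   0  -6   2 ]
[  0  -5   6   0 ]
[  0   0   3  -6 ]
[  0   0   0   4 ]
det(A) = (-1)^0 * (-5) * (-5) * (3) * (4) = 300  (0 row swaps -> sign +1)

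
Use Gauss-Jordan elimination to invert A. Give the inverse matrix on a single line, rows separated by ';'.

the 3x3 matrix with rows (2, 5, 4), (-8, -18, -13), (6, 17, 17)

inverse = [-85/8 -17/8 7/8; 29/4 5/4 -3/4; -7/2 -1/2 1/2]

Gauss-Jordan on [A | I]:
R1 <- (1/2)*R1:  [   1  5/2    2  |  1/2    0    0 ]
R2 <- R2 - (-8)*R1:  [ 0  2  3  |  4  1  0 ]
R3 <- R3 - (6)*R1:  [  0   2   5  |  -3   0   1 ]
R2 <- (1/2)*R2:  [   0    1  3/2  |    2  1/2    0 ]
R1 <- R1 - (5/2)*R2:  [    1     0  -7/4  |  -9/2  -5/4     0 ]
R3 <- R3 - (2)*R2:  [  0   0   2  |  -7  -1   1 ]
R3 <- (1/2)*R3:  [    0     0     1  |  -7/2  -1/2   1/2 ]
R1 <- R1 - (-7/4)*R3:  [     1      0      0  |  -85/8  -17/8    7/8 ]
R2 <- R2 - (3/2)*R3:  [    0     1     0  |  29/4   5/4  -3/4 ]
Right block of [I | A^{-1}] is the inverse:
[ -85/8  -17/8   7/8 ]
[  29/4    5/4  -3/4 ]
[  -7/2   -1/2   1/2 ]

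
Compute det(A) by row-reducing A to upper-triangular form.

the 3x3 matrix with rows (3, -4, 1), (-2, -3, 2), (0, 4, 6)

det(A) = -134

Forward elimination:
R2 <- R2 - (-2/3)*R1:  [     0  -17/3    8/3 ]
R3 <- R3 - (-12/17)*R2:  [      0       0  134/17 ]
Upper-triangular form:
[ 3     -4       1 ]
[ 0  -17/3     8/3 ]
[ 0      0  134/17 ]
det(A) = (-1)^0 * (3) * (-17/3) * (134/17) = -134  (0 row swaps -> sign +1)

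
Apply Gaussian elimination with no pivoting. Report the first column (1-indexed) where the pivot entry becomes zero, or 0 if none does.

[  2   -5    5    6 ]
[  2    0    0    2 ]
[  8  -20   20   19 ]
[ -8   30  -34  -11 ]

first zero-pivot column = 3

Naive forward elimination:
R2 <- R2 - (1)*R1:  [  0   5  -5  -4 ]
R3 <- R3 - (4)*R1:  [  0   0   0  -5 ]
R4 <- R4 - (-4)*R1:  [   0   10  -14   13 ]
R4 <- R4 - (2)*R2:  [  0   0  -4  21 ]
Matrix at this point:
[ 2  -5   5   6 ]
[ 0   5  -5  -4 ]
[ 0   0   0  -5 ]
[ 0   0  -4  21 ]
Pivot entry (3,3) is zero but row 4 has -4 in column 3 -> naive elimination stops; a row interchange (e.g. R3 <-> R4) would be required here.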